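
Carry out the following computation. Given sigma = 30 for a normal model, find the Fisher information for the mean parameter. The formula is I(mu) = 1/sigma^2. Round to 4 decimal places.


The Fisher information for the mean of a normal distribution is I(mu) = 1/sigma^2.
sigma = 30, so sigma^2 = 900.
I(mu) = 1/900 = 0.0011

0.0011


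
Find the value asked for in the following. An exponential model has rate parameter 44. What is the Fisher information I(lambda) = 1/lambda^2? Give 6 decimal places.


Fisher information for exponential: I(lambda) = 1/lambda^2.
lambda = 44, lambda^2 = 1936.
I = 1/1936 = 0.000517

0.000517


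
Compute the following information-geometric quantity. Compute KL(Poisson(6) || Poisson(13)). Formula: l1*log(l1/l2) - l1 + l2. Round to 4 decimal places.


KL divergence for Poisson:
KL = l1*log(l1/l2) - l1 + l2.
l1 = 6, l2 = 13.
log(6/13) = -0.77319.
l1*log(l1/l2) = 6 * -0.77319 = -4.639139.
KL = -4.639139 - 6 + 13 = 2.3609

2.3609


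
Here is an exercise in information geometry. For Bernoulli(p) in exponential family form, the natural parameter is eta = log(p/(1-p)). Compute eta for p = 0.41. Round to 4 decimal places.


Natural parameter for Bernoulli: eta = log(p/(1-p)).
p = 0.41, 1-p = 0.59.
p/(1-p) = 0.694915.
eta = log(0.694915) = -0.3640

-0.3640


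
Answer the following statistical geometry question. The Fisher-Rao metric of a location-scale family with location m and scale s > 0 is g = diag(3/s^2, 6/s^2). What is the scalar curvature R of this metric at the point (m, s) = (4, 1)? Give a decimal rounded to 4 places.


The metric has the form g = (A dm^2 + B ds^2)/s^2 with A = 3, B = 6.
Substitute u = sqrt(A/B)*m: g = B*(du^2 + ds^2)/s^2, i.e. B times the
Poincare upper half-plane metric, which has constant Gaussian curvature -1.
Scaling a 2D metric by a constant c divides the Gaussian curvature by c,
so K = -1/B = -1/(6) = -0.1667 everywhere (the point (m, s) = (4, 1) is irrelevant:
the curvature is constant).
Scalar curvature in dimension 2: R = 2K = -2/(6) = -0.3333.

-0.3333


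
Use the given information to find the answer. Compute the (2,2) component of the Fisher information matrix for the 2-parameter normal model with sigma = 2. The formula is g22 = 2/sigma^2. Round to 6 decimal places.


For the 2-parameter normal family, the Fisher metric has:
  g11 = 1/sigma^2, g22 = 2/sigma^2.
sigma = 2, sigma^2 = 4.
g22 = 0.500000

0.500000


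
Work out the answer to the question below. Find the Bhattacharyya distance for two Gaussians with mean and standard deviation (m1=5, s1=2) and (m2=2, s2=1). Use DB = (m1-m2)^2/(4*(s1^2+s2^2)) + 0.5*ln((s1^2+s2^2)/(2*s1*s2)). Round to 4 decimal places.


Bhattacharyya distance between two Gaussians:
DB = (m1-m2)^2/(4*(s1^2+s2^2)) + (1/2)*ln((s1^2+s2^2)/(2*s1*s2)).
(m1-m2)^2 = (3)^2 = 9.
s1^2+s2^2 = 4 + 1 = 5.
term1 = 9/20 = 0.45.
term2 = 0.5*ln(5/4.0) = 0.111572.
DB = 0.45 + 0.111572 = 0.5616

0.5616


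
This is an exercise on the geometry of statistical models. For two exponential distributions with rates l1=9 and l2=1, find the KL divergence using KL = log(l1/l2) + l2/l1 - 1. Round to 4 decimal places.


KL divergence for exponential family:
KL = log(l1/l2) + l2/l1 - 1.
log(9/1) = 2.197225.
1/9 = 0.111111.
KL = 2.197225 + 0.111111 - 1 = 1.3083

1.3083


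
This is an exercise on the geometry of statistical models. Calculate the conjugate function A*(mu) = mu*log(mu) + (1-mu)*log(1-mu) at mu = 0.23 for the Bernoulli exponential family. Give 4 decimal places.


Legendre transform for Bernoulli:
A*(mu) = mu*log(mu) + (1-mu)*log(1-mu).
mu = 0.23, 1-mu = 0.77.
mu*log(mu) = 0.23*log(0.23) = -0.338025.
(1-mu)*log(1-mu) = 0.77*log(0.77) = -0.201251.
A* = -0.338025 + -0.201251 = -0.5393

-0.5393


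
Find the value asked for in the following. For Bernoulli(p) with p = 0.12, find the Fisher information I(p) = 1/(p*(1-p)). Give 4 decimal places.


For Bernoulli(p), Fisher information is I(p) = 1/(p*(1-p)).
p = 0.12, 1-p = 0.88.
p*(1-p) = 0.1056.
I(p) = 1/0.1056 = 9.4697

9.4697


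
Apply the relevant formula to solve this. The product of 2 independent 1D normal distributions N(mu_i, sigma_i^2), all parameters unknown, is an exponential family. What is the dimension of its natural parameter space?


Exponential family dimension calculation:
Each univariate normal has two natural parameters (mu/sigma^2 and -1/(2 sigma^2)).
With 2 independent components, dim = 2 * 2 = 4.

4


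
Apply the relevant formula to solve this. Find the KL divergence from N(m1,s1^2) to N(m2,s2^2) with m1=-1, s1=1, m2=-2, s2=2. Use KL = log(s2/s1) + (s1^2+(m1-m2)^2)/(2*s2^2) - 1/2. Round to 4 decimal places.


KL divergence between normal distributions:
KL = log(s2/s1) + (s1^2 + (m1-m2)^2)/(2*s2^2) - 1/2.
log(2/1) = 0.693147.
(1^2 + (-1--2)^2)/(2*2^2) = (1 + 1)/8 = 0.25.
KL = 0.693147 + 0.25 - 0.5 = 0.4431

0.4431


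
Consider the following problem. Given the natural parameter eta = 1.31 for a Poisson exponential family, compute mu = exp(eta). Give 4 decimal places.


Expectation parameter for Poisson exponential family:
mu = exp(eta).
eta = 1.31.
mu = exp(1.31) = 3.7062

3.7062


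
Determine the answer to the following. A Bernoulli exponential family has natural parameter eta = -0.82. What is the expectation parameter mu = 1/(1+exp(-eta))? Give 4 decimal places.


Dual coordinate (expectation parameter) for Bernoulli:
mu = 1/(1+exp(-eta)).
eta = -0.82.
exp(-eta) = exp(0.82) = 2.2705.
mu = 1/(1+2.2705) = 0.3058

0.3058


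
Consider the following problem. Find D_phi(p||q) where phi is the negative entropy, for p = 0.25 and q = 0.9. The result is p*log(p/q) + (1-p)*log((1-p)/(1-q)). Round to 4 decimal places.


Bregman divergence with negative entropy generator:
D = p*log(p/q) + (1-p)*log((1-p)/(1-q)).
p = 0.25, q = 0.9.
p*log(p/q) = 0.25*log(0.25/0.9) = -0.320233.
(1-p)*log((1-p)/(1-q)) = 0.75*log(0.75/0.1) = 1.511177.
D = -0.320233 + 1.511177 = 1.1909

1.1909


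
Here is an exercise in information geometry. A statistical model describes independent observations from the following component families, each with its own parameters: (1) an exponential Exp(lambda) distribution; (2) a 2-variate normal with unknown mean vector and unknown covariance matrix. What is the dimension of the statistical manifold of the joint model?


The dimension of a statistical manifold equals the number of free
(independent) real parameters of the model. For a product of independent
blocks the parameter counts add.
- exponential (lambda): 1.
- 2-variate normal: 2 (mean) + 2*3/2 = 3 (symmetric covariance) = 5.
Total = 1 + 5 = 6.
Dimension = 6

6


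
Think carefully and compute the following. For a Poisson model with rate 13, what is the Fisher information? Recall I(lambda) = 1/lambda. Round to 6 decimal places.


Fisher information for Poisson: I(lambda) = 1/lambda.
lambda = 13.
I(lambda) = 1/13 = 0.076923

0.076923


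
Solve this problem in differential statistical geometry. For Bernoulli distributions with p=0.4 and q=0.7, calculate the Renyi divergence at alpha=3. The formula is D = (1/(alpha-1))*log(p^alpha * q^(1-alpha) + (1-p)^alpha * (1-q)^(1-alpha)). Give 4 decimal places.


Renyi divergence of order alpha between Bernoulli distributions:
D = (1/(alpha-1))*log(p^alpha * q^(1-alpha) + (1-p)^alpha * (1-q)^(1-alpha)).
alpha = 3, p = 0.4, q = 0.7.
p^alpha * q^(1-alpha) = 0.4^3 * 0.7^-2 = 0.130612.
(1-p)^alpha * (1-q)^(1-alpha) = 0.6^3 * 0.3^-2 = 2.4.
sum = 0.130612 + 2.4 = 2.530612.
D = (1/2)*log(2.530612) = 0.4642

0.4642


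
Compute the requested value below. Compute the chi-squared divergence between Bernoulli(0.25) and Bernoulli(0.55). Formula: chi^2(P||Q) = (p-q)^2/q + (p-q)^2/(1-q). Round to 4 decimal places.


Chi-squared divergence between Bernoulli distributions:
chi^2 = (p-q)^2/q + (p-q)^2/(1-q).
p = 0.25, q = 0.55, p-q = -0.3.
(p-q)^2 = 0.09.
term1 = 0.09/0.55 = 0.163636.
term2 = 0.09/0.45 = 0.2.
chi^2 = 0.163636 + 0.2 = 0.3636

0.3636


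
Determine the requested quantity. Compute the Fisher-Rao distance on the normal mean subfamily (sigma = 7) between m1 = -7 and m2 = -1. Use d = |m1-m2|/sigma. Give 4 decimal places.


On the fixed-variance normal subfamily, geodesic distance = |m1-m2|/sigma.
|-7 - -1| = 6.
sigma = 7.
d = 6/7 = 0.8571

0.8571


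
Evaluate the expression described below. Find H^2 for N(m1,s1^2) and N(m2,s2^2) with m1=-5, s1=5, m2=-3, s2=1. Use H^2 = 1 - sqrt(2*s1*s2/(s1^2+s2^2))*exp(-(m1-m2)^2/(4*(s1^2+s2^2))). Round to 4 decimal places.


Squared Hellinger distance for Gaussians:
H^2 = 1 - sqrt(2*s1*s2/(s1^2+s2^2)) * exp(-(m1-m2)^2/(4*(s1^2+s2^2))).
s1^2 = 25, s2^2 = 1, s1^2+s2^2 = 26.
sqrt(2*5*1/(26)) = 0.620174.
(m1-m2)^2 = (-2)^2 = 4.
exp(-4/(4*26)) = exp(-0.038462) = 0.962269.
H^2 = 1 - 0.620174*0.962269 = 0.4032

0.4032


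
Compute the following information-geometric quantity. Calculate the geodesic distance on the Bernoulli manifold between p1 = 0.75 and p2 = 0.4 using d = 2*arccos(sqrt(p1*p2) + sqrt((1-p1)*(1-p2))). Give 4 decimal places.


Geodesic distance on Bernoulli manifold:
d(p1,p2) = 2*arccos(sqrt(p1*p2) + sqrt((1-p1)*(1-p2))).
sqrt(p1*p2) = sqrt(0.75*0.4) = 0.547723.
sqrt((1-p1)*(1-p2)) = sqrt(0.25*0.6) = 0.387298.
arg = 0.547723 + 0.387298 = 0.935021.
d = 2*arccos(0.935021) = 0.7250

0.7250


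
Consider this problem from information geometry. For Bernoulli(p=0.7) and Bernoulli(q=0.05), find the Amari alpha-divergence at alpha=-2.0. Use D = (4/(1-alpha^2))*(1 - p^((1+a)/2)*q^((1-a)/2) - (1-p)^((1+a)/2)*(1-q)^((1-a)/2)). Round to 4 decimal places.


Amari alpha-divergence:
D = (4/(1-alpha^2))*(1 - p^((1+a)/2)*q^((1-a)/2) - (1-p)^((1+a)/2)*(1-q)^((1-a)/2)).
alpha = -2.0, p = 0.7, q = 0.05.
e1 = (1+alpha)/2 = -0.5, e2 = (1-alpha)/2 = 1.5.
t1 = p^e1 * q^e2 = 0.7^-0.5 * 0.05^1.5 = 0.013363.
t2 = (1-p)^e1 * (1-q)^e2 = 0.3^-0.5 * 0.95^1.5 = 1.690537.
4/(1-alpha^2) = -1.333333.
D = -1.333333*(1 - 0.013363 - 1.690537) = 0.9385

0.9385


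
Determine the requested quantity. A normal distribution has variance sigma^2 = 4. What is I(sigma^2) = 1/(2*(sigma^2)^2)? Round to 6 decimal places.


Fisher information for variance: I(sigma^2) = 1/(2*sigma^4).
sigma^2 = 4, so sigma^4 = 16.
I = 1/(2*16) = 1/32 = 0.031250

0.031250


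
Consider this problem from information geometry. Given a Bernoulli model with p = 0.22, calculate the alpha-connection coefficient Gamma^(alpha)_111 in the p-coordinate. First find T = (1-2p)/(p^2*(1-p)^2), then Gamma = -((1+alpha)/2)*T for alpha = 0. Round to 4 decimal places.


Skewness (Amari-Chentsov) tensor: T = (1-2p)/(p^2*(1-p)^2).
p = 0.22, 1-2p = 0.56, p^2 = 0.0484, (1-p)^2 = 0.6084.
T = 0.56/(0.0484 * 0.6084) = 19.017502.
In the p-coordinate, Gamma^(alpha) = Gamma^(0) - (alpha/2)*T with Gamma^(0) = (1/2)*g'(p) = -T/2,
so Gamma^(alpha) = -((1+alpha)/2)*T.
alpha = 0, -(1+alpha)/2 = -0.5.
Gamma = -0.5 * 19.017502 = -9.5088

-9.5088


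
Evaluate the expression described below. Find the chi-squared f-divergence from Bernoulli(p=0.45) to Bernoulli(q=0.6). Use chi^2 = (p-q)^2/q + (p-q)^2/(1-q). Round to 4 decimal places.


Chi-squared divergence between Bernoulli distributions:
chi^2 = (p-q)^2/q + (p-q)^2/(1-q).
p = 0.45, q = 0.6, p-q = -0.15.
(p-q)^2 = 0.0225.
term1 = 0.0225/0.6 = 0.0375.
term2 = 0.0225/0.4 = 0.05625.
chi^2 = 0.0375 + 0.05625 = 0.0937

0.0937


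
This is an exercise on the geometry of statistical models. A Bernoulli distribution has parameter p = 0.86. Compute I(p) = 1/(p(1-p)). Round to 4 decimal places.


For Bernoulli(p), Fisher information is I(p) = 1/(p*(1-p)).
p = 0.86, 1-p = 0.14.
p*(1-p) = 0.1204.
I(p) = 1/0.1204 = 8.3056

8.3056


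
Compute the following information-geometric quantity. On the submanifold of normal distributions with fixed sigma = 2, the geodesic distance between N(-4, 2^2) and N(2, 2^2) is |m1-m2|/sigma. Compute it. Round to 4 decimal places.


On the fixed-variance normal subfamily, geodesic distance = |m1-m2|/sigma.
|-4 - 2| = 6.
sigma = 2.
d = 6/2 = 3.0000

3.0000


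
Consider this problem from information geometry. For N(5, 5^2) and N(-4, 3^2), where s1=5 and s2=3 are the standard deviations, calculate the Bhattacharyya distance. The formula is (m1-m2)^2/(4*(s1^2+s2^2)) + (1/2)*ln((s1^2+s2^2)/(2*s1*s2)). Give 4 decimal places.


Bhattacharyya distance between two Gaussians:
DB = (m1-m2)^2/(4*(s1^2+s2^2)) + (1/2)*ln((s1^2+s2^2)/(2*s1*s2)).
(m1-m2)^2 = (9)^2 = 81.
s1^2+s2^2 = 25 + 9 = 34.
term1 = 81/136 = 0.595588.
term2 = 0.5*ln(34/30.0) = 0.062582.
DB = 0.595588 + 0.062582 = 0.6582

0.6582


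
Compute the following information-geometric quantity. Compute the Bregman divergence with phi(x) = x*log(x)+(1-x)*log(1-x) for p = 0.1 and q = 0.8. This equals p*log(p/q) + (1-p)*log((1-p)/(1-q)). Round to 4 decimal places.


Bregman divergence with negative entropy generator:
D = p*log(p/q) + (1-p)*log((1-p)/(1-q)).
p = 0.1, q = 0.8.
p*log(p/q) = 0.1*log(0.1/0.8) = -0.207944.
(1-p)*log((1-p)/(1-q)) = 0.9*log(0.9/0.2) = 1.35367.
D = -0.207944 + 1.35367 = 1.1457

1.1457


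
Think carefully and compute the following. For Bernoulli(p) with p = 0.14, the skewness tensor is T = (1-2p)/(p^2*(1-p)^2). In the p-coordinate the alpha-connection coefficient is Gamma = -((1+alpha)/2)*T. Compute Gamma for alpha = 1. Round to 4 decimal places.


Skewness (Amari-Chentsov) tensor: T = (1-2p)/(p^2*(1-p)^2).
p = 0.14, 1-2p = 0.72, p^2 = 0.0196, (1-p)^2 = 0.7396.
T = 0.72/(0.0196 * 0.7396) = 49.668326.
In the p-coordinate, Gamma^(alpha) = Gamma^(0) - (alpha/2)*T with Gamma^(0) = (1/2)*g'(p) = -T/2,
so Gamma^(alpha) = -((1+alpha)/2)*T.
alpha = 1, -(1+alpha)/2 = -1.0.
Gamma = -1.0 * 49.668326 = -49.6683

-49.6683


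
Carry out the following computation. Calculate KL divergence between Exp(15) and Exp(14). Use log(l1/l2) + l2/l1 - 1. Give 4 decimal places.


KL divergence for exponential family:
KL = log(l1/l2) + l2/l1 - 1.
log(15/14) = 0.068993.
14/15 = 0.933333.
KL = 0.068993 + 0.933333 - 1 = 0.0023

0.0023


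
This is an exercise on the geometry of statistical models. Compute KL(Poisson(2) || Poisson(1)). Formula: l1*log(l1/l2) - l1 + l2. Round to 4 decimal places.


KL divergence for Poisson:
KL = l1*log(l1/l2) - l1 + l2.
l1 = 2, l2 = 1.
log(2/1) = 0.693147.
l1*log(l1/l2) = 2 * 0.693147 = 1.386294.
KL = 1.386294 - 2 + 1 = 0.3863

0.3863


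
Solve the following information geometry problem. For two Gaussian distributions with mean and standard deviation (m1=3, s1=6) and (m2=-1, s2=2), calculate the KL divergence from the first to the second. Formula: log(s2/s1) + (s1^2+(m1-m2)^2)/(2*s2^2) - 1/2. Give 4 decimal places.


KL divergence between normal distributions:
KL = log(s2/s1) + (s1^2 + (m1-m2)^2)/(2*s2^2) - 1/2.
log(2/6) = -1.098612.
(6^2 + (3--1)^2)/(2*2^2) = (36 + 16)/8 = 6.5.
KL = -1.098612 + 6.5 - 0.5 = 4.9014

4.9014


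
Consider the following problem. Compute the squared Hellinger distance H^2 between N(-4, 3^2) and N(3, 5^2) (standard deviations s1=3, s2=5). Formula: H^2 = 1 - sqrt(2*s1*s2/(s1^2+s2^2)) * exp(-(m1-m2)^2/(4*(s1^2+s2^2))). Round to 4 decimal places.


Squared Hellinger distance for Gaussians:
H^2 = 1 - sqrt(2*s1*s2/(s1^2+s2^2)) * exp(-(m1-m2)^2/(4*(s1^2+s2^2))).
s1^2 = 9, s2^2 = 25, s1^2+s2^2 = 34.
sqrt(2*3*5/(34)) = 0.939336.
(m1-m2)^2 = (-7)^2 = 49.
exp(-49/(4*34)) = exp(-0.360294) = 0.697471.
H^2 = 1 - 0.939336*0.697471 = 0.3448

0.3448


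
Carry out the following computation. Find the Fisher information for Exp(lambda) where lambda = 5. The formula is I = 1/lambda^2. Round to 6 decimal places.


Fisher information for exponential: I(lambda) = 1/lambda^2.
lambda = 5, lambda^2 = 25.
I = 1/25 = 0.040000

0.040000


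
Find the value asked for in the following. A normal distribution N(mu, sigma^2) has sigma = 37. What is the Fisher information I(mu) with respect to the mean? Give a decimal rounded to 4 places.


The Fisher information for the mean of a normal distribution is I(mu) = 1/sigma^2.
sigma = 37, so sigma^2 = 1369.
I(mu) = 1/1369 = 0.0007

0.0007


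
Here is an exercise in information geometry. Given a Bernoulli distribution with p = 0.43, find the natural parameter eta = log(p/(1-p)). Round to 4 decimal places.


Natural parameter for Bernoulli: eta = log(p/(1-p)).
p = 0.43, 1-p = 0.57.
p/(1-p) = 0.754386.
eta = log(0.754386) = -0.2819

-0.2819


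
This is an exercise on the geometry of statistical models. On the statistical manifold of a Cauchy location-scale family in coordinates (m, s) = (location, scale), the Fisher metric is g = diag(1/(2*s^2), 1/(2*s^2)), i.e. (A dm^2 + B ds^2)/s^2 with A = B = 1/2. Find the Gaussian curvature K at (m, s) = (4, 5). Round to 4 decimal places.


The metric has the form g = (A dm^2 + B ds^2)/s^2 with A = 1/2, B = 1/2.
Substitute u = sqrt(A/B)*m: g = B*(du^2 + ds^2)/s^2, i.e. B times the
Poincare upper half-plane metric, which has constant Gaussian curvature -1.
Scaling a 2D metric by a constant c divides the Gaussian curvature by c,
so K = -1/B = -1/(1/2) = -2.0000 everywhere (the point (m, s) = (4, 5) is irrelevant:
the curvature is constant).
The requested Gaussian curvature is K = -2.0000.

-2.0000


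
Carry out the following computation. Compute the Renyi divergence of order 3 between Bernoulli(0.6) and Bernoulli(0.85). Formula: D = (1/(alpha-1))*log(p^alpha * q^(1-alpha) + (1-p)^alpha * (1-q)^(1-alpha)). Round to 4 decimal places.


Renyi divergence of order alpha between Bernoulli distributions:
D = (1/(alpha-1))*log(p^alpha * q^(1-alpha) + (1-p)^alpha * (1-q)^(1-alpha)).
alpha = 3, p = 0.6, q = 0.85.
p^alpha * q^(1-alpha) = 0.6^3 * 0.85^-2 = 0.298962.
(1-p)^alpha * (1-q)^(1-alpha) = 0.4^3 * 0.15^-2 = 2.844444.
sum = 0.298962 + 2.844444 = 3.143406.
D = (1/2)*log(3.143406) = 0.5727

0.5727


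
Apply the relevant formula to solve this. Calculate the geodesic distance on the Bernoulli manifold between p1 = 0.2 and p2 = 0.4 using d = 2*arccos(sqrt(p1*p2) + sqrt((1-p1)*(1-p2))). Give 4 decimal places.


Geodesic distance on Bernoulli manifold:
d(p1,p2) = 2*arccos(sqrt(p1*p2) + sqrt((1-p1)*(1-p2))).
sqrt(p1*p2) = sqrt(0.2*0.4) = 0.282843.
sqrt((1-p1)*(1-p2)) = sqrt(0.8*0.6) = 0.69282.
arg = 0.282843 + 0.69282 = 0.975663.
d = 2*arccos(0.975663) = 0.4421

0.4421


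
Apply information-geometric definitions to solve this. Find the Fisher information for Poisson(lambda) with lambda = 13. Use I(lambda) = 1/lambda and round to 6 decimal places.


Fisher information for Poisson: I(lambda) = 1/lambda.
lambda = 13.
I(lambda) = 1/13 = 0.076923

0.076923


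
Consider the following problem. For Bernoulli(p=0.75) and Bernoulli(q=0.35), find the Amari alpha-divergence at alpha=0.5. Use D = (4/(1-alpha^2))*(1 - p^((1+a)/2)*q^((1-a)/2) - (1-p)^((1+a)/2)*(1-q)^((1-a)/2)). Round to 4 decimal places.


Amari alpha-divergence:
D = (4/(1-alpha^2))*(1 - p^((1+a)/2)*q^((1-a)/2) - (1-p)^((1+a)/2)*(1-q)^((1-a)/2)).
alpha = 0.5, p = 0.75, q = 0.35.
e1 = (1+alpha)/2 = 0.75, e2 = (1-alpha)/2 = 0.25.
t1 = p^e1 * q^e2 = 0.75^0.75 * 0.35^0.25 = 0.619888.
t2 = (1-p)^e1 * (1-q)^e2 = 0.25^0.75 * 0.65^0.25 = 0.317456.
4/(1-alpha^2) = 5.333333.
D = 5.333333*(1 - 0.619888 - 0.317456) = 0.3342

0.3342


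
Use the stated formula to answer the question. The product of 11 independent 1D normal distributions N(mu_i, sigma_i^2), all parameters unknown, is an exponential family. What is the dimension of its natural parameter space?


Exponential family dimension calculation:
Each univariate normal has two natural parameters (mu/sigma^2 and -1/(2 sigma^2)).
With 11 independent components, dim = 2 * 11 = 22.

22


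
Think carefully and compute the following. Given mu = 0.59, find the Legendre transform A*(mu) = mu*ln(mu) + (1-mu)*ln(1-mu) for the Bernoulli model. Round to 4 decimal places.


Legendre transform for Bernoulli:
A*(mu) = mu*log(mu) + (1-mu)*log(1-mu).
mu = 0.59, 1-mu = 0.41.
mu*log(mu) = 0.59*log(0.59) = -0.311303.
(1-mu)*log(1-mu) = 0.41*log(0.41) = -0.365555.
A* = -0.311303 + -0.365555 = -0.6769

-0.6769


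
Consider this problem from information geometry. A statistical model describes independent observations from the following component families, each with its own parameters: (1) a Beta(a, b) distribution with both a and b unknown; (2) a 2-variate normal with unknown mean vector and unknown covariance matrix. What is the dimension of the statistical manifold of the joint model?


The dimension of a statistical manifold equals the number of free
(independent) real parameters of the model. For a product of independent
blocks the parameter counts add.
- Beta (a, b): 2.
- 2-variate normal: 2 (mean) + 2*3/2 = 3 (symmetric covariance) = 5.
Total = 2 + 5 = 7.
Dimension = 7

7


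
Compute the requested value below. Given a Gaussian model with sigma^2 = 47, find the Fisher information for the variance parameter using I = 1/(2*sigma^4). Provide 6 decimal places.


Fisher information for variance: I(sigma^2) = 1/(2*sigma^4).
sigma^2 = 47, so sigma^4 = 2209.
I = 1/(2*2209) = 1/4418 = 0.000226

0.000226


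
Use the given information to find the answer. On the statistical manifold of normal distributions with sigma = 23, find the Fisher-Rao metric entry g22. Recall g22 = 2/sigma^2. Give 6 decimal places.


For the 2-parameter normal family, the Fisher metric has:
  g11 = 1/sigma^2, g22 = 2/sigma^2.
sigma = 23, sigma^2 = 529.
g22 = 0.003781

0.003781


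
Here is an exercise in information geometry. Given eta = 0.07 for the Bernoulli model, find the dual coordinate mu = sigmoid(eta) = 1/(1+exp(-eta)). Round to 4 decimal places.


Dual coordinate (expectation parameter) for Bernoulli:
mu = 1/(1+exp(-eta)).
eta = 0.07.
exp(-eta) = exp(-0.07) = 0.932394.
mu = 1/(1+0.932394) = 0.5175

0.5175


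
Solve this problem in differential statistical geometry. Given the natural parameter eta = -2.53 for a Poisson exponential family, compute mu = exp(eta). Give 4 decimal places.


Expectation parameter for Poisson exponential family:
mu = exp(eta).
eta = -2.53.
mu = exp(-2.53) = 0.0797

0.0797


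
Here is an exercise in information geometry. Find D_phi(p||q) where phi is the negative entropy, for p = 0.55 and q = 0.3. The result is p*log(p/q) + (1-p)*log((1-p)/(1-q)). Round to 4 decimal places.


Bregman divergence with negative entropy generator:
D = p*log(p/q) + (1-p)*log((1-p)/(1-q)).
p = 0.55, q = 0.3.
p*log(p/q) = 0.55*log(0.55/0.3) = 0.333375.
(1-p)*log((1-p)/(1-q)) = 0.45*log(0.45/0.7) = -0.198825.
D = 0.333375 + -0.198825 = 0.1345

0.1345


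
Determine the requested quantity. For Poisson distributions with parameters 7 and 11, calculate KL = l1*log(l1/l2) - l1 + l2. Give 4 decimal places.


KL divergence for Poisson:
KL = l1*log(l1/l2) - l1 + l2.
l1 = 7, l2 = 11.
log(7/11) = -0.451985.
l1*log(l1/l2) = 7 * -0.451985 = -3.163896.
KL = -3.163896 - 7 + 11 = 0.8361

0.8361


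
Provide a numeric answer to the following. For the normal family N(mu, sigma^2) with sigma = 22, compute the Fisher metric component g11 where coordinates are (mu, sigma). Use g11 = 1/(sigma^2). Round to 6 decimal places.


For the 2-parameter normal family, the Fisher metric has:
  g11 = 1/sigma^2, g22 = 2/sigma^2.
sigma = 22, sigma^2 = 484.
g11 = 0.002066

0.002066


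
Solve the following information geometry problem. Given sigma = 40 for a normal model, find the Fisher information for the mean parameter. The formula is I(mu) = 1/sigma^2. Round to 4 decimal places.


The Fisher information for the mean of a normal distribution is I(mu) = 1/sigma^2.
sigma = 40, so sigma^2 = 1600.
I(mu) = 1/1600 = 0.0006

0.0006


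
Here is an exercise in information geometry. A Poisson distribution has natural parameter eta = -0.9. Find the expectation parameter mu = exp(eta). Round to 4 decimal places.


Expectation parameter for Poisson exponential family:
mu = exp(eta).
eta = -0.9.
mu = exp(-0.9) = 0.4066

0.4066


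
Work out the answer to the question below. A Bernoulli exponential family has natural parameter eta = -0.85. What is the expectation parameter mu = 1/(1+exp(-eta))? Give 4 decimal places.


Dual coordinate (expectation parameter) for Bernoulli:
mu = 1/(1+exp(-eta)).
eta = -0.85.
exp(-eta) = exp(0.85) = 2.339647.
mu = 1/(1+2.339647) = 0.2994

0.2994


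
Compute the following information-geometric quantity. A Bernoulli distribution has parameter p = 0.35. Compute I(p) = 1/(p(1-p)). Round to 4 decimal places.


For Bernoulli(p), Fisher information is I(p) = 1/(p*(1-p)).
p = 0.35, 1-p = 0.65.
p*(1-p) = 0.2275.
I(p) = 1/0.2275 = 4.3956

4.3956


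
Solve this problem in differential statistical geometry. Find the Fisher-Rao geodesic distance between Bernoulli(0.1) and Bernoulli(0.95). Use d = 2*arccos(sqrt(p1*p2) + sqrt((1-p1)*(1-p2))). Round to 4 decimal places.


Geodesic distance on Bernoulli manifold:
d(p1,p2) = 2*arccos(sqrt(p1*p2) + sqrt((1-p1)*(1-p2))).
sqrt(p1*p2) = sqrt(0.1*0.95) = 0.308221.
sqrt((1-p1)*(1-p2)) = sqrt(0.9*0.05) = 0.212132.
arg = 0.308221 + 0.212132 = 0.520353.
d = 2*arccos(0.520353) = 2.0471

2.0471


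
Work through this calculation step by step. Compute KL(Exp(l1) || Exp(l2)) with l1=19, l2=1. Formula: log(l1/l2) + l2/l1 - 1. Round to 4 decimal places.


KL divergence for exponential family:
KL = log(l1/l2) + l2/l1 - 1.
log(19/1) = 2.944439.
1/19 = 0.052632.
KL = 2.944439 + 0.052632 - 1 = 1.9971

1.9971


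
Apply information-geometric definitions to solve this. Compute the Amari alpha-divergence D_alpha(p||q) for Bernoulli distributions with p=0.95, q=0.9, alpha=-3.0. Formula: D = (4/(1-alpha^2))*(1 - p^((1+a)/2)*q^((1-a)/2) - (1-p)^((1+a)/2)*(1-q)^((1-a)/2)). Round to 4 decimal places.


Amari alpha-divergence:
D = (4/(1-alpha^2))*(1 - p^((1+a)/2)*q^((1-a)/2) - (1-p)^((1+a)/2)*(1-q)^((1-a)/2)).
alpha = -3.0, p = 0.95, q = 0.9.
e1 = (1+alpha)/2 = -1.0, e2 = (1-alpha)/2 = 2.0.
t1 = p^e1 * q^e2 = 0.95^-1.0 * 0.9^2.0 = 0.852632.
t2 = (1-p)^e1 * (1-q)^e2 = 0.05^-1.0 * 0.1^2.0 = 0.2.
4/(1-alpha^2) = -0.5.
D = -0.5*(1 - 0.852632 - 0.2) = 0.0263

0.0263


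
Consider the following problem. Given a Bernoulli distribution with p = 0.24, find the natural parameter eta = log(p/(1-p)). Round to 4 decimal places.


Natural parameter for Bernoulli: eta = log(p/(1-p)).
p = 0.24, 1-p = 0.76.
p/(1-p) = 0.315789.
eta = log(0.315789) = -1.1527

-1.1527


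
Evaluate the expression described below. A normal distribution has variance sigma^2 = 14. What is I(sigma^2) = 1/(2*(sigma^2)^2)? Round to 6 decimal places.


Fisher information for variance: I(sigma^2) = 1/(2*sigma^4).
sigma^2 = 14, so sigma^4 = 196.
I = 1/(2*196) = 1/392 = 0.002551

0.002551


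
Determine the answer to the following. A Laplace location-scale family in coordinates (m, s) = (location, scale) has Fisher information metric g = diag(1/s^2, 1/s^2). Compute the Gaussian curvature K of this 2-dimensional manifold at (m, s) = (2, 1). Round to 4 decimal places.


The metric has the form g = (A dm^2 + B ds^2)/s^2 with A = 1, B = 1.
Substitute u = sqrt(A/B)*m: g = B*(du^2 + ds^2)/s^2, i.e. B times the
Poincare upper half-plane metric, which has constant Gaussian curvature -1.
Scaling a 2D metric by a constant c divides the Gaussian curvature by c,
so K = -1/B = -1/(1) = -1.0000 everywhere (the point (m, s) = (2, 1) is irrelevant:
the curvature is constant).
The requested Gaussian curvature is K = -1.0000.

-1.0000


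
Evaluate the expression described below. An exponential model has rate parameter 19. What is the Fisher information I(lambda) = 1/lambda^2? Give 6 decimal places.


Fisher information for exponential: I(lambda) = 1/lambda^2.
lambda = 19, lambda^2 = 361.
I = 1/361 = 0.002770

0.002770


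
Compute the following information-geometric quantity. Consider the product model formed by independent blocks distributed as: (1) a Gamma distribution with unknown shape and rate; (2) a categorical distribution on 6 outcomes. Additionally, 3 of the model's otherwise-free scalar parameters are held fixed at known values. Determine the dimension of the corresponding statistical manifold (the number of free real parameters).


The dimension of a statistical manifold equals the number of free
(independent) real parameters of the model. For a product of independent
blocks the parameter counts add.
- Gamma (shape, rate): 2.
- categorical on 6 outcomes (probabilities sum to 1): 6-1 = 5.
Total = 2 + 5 = 7.
3 parameter(s) fixed at known values: 7 - 3 = 4.
Dimension = 4

4


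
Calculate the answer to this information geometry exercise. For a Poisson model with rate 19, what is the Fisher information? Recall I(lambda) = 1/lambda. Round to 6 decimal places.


Fisher information for Poisson: I(lambda) = 1/lambda.
lambda = 19.
I(lambda) = 1/19 = 0.052632

0.052632


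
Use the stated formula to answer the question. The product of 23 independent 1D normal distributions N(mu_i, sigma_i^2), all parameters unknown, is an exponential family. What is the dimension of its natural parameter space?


Exponential family dimension calculation:
Each univariate normal has two natural parameters (mu/sigma^2 and -1/(2 sigma^2)).
With 23 independent components, dim = 2 * 23 = 46.

46


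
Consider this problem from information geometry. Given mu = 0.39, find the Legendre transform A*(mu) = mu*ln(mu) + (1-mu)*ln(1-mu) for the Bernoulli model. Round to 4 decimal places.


Legendre transform for Bernoulli:
A*(mu) = mu*log(mu) + (1-mu)*log(1-mu).
mu = 0.39, 1-mu = 0.61.
mu*log(mu) = 0.39*log(0.39) = -0.367227.
(1-mu)*log(1-mu) = 0.61*log(0.61) = -0.301521.
A* = -0.367227 + -0.301521 = -0.6687

-0.6687


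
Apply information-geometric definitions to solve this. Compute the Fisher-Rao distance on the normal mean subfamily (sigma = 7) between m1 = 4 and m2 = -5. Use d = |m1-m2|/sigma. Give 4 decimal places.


On the fixed-variance normal subfamily, geodesic distance = |m1-m2|/sigma.
|4 - -5| = 9.
sigma = 7.
d = 9/7 = 1.2857

1.2857


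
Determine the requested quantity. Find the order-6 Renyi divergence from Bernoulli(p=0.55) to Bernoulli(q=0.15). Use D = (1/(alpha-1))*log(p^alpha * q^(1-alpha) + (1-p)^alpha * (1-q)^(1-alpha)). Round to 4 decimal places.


Renyi divergence of order alpha between Bernoulli distributions:
D = (1/(alpha-1))*log(p^alpha * q^(1-alpha) + (1-p)^alpha * (1-q)^(1-alpha)).
alpha = 6, p = 0.55, q = 0.15.
p^alpha * q^(1-alpha) = 0.55^6 * 0.15^-5 = 364.518724.
(1-p)^alpha * (1-q)^(1-alpha) = 0.45^6 * 0.85^-5 = 0.018715.
sum = 364.518724 + 0.018715 = 364.537439.
D = (1/5)*log(364.537439) = 1.1797

1.1797


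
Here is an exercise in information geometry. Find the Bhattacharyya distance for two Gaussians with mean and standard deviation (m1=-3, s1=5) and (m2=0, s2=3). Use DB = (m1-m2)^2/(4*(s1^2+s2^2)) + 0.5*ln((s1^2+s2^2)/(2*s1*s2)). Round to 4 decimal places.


Bhattacharyya distance between two Gaussians:
DB = (m1-m2)^2/(4*(s1^2+s2^2)) + (1/2)*ln((s1^2+s2^2)/(2*s1*s2)).
(m1-m2)^2 = (-3)^2 = 9.
s1^2+s2^2 = 25 + 9 = 34.
term1 = 9/136 = 0.066176.
term2 = 0.5*ln(34/30.0) = 0.062582.
DB = 0.066176 + 0.062582 = 0.1288

0.1288


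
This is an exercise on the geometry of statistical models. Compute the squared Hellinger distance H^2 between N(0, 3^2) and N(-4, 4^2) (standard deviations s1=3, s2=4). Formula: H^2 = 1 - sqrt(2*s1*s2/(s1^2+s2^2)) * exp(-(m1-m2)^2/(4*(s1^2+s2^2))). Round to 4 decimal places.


Squared Hellinger distance for Gaussians:
H^2 = 1 - sqrt(2*s1*s2/(s1^2+s2^2)) * exp(-(m1-m2)^2/(4*(s1^2+s2^2))).
s1^2 = 9, s2^2 = 16, s1^2+s2^2 = 25.
sqrt(2*3*4/(25)) = 0.979796.
(m1-m2)^2 = (4)^2 = 16.
exp(-16/(4*25)) = exp(-0.16) = 0.852144.
H^2 = 1 - 0.979796*0.852144 = 0.1651

0.1651


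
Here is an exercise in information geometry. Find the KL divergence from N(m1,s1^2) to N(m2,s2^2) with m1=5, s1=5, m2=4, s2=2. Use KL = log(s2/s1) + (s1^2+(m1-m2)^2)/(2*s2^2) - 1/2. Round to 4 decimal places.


KL divergence between normal distributions:
KL = log(s2/s1) + (s1^2 + (m1-m2)^2)/(2*s2^2) - 1/2.
log(2/5) = -0.916291.
(5^2 + (5-4)^2)/(2*2^2) = (25 + 1)/8 = 3.25.
KL = -0.916291 + 3.25 - 0.5 = 1.8337

1.8337


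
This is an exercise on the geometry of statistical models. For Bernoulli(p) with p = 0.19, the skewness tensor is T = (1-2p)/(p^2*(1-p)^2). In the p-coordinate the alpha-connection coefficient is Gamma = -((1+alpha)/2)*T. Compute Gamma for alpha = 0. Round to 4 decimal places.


Skewness (Amari-Chentsov) tensor: T = (1-2p)/(p^2*(1-p)^2).
p = 0.19, 1-2p = 0.62, p^2 = 0.0361, (1-p)^2 = 0.6561.
T = 0.62/(0.0361 * 0.6561) = 26.176673.
In the p-coordinate, Gamma^(alpha) = Gamma^(0) - (alpha/2)*T with Gamma^(0) = (1/2)*g'(p) = -T/2,
so Gamma^(alpha) = -((1+alpha)/2)*T.
alpha = 0, -(1+alpha)/2 = -0.5.
Gamma = -0.5 * 26.176673 = -13.0883

-13.0883


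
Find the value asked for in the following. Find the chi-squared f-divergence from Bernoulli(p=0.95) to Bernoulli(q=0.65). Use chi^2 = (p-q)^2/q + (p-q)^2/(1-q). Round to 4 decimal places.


Chi-squared divergence between Bernoulli distributions:
chi^2 = (p-q)^2/q + (p-q)^2/(1-q).
p = 0.95, q = 0.65, p-q = 0.3.
(p-q)^2 = 0.09.
term1 = 0.09/0.65 = 0.138462.
term2 = 0.09/0.35 = 0.257143.
chi^2 = 0.138462 + 0.257143 = 0.3956

0.3956


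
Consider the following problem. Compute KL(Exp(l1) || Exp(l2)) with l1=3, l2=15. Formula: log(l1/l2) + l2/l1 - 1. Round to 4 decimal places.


KL divergence for exponential family:
KL = log(l1/l2) + l2/l1 - 1.
log(3/15) = -1.609438.
15/3 = 5.0.
KL = -1.609438 + 5.0 - 1 = 2.3906

2.3906


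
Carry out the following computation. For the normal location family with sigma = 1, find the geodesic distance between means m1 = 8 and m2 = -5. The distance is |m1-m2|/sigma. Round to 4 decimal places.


On the fixed-variance normal subfamily, geodesic distance = |m1-m2|/sigma.
|8 - -5| = 13.
sigma = 1.
d = 13/1 = 13.0000

13.0000


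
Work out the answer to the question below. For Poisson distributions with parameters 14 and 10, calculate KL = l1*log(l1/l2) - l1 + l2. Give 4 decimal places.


KL divergence for Poisson:
KL = l1*log(l1/l2) - l1 + l2.
l1 = 14, l2 = 10.
log(14/10) = 0.336472.
l1*log(l1/l2) = 14 * 0.336472 = 4.710611.
KL = 4.710611 - 14 + 10 = 0.7106

0.7106


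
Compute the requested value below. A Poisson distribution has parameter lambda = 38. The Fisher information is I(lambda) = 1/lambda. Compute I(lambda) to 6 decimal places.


Fisher information for Poisson: I(lambda) = 1/lambda.
lambda = 38.
I(lambda) = 1/38 = 0.026316

0.026316


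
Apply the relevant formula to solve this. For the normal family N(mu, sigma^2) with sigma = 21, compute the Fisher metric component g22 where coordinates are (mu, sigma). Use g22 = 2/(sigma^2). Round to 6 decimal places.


For the 2-parameter normal family, the Fisher metric has:
  g11 = 1/sigma^2, g22 = 2/sigma^2.
sigma = 21, sigma^2 = 441.
g22 = 0.004535

0.004535


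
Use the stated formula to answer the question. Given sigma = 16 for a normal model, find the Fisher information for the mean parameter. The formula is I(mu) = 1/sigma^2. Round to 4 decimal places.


The Fisher information for the mean of a normal distribution is I(mu) = 1/sigma^2.
sigma = 16, so sigma^2 = 256.
I(mu) = 1/256 = 0.0039

0.0039


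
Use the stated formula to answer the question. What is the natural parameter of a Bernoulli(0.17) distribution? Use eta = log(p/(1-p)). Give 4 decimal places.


Natural parameter for Bernoulli: eta = log(p/(1-p)).
p = 0.17, 1-p = 0.83.
p/(1-p) = 0.204819.
eta = log(0.204819) = -1.5856

-1.5856


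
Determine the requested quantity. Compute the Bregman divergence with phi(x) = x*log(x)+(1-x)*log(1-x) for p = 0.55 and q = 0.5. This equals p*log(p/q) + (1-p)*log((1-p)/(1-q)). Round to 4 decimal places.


Bregman divergence with negative entropy generator:
D = p*log(p/q) + (1-p)*log((1-p)/(1-q)).
p = 0.55, q = 0.5.
p*log(p/q) = 0.55*log(0.55/0.5) = 0.052421.
(1-p)*log((1-p)/(1-q)) = 0.45*log(0.45/0.5) = -0.047412.
D = 0.052421 + -0.047412 = 0.0050

0.0050


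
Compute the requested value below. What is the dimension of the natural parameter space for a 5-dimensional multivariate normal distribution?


Exponential family dimension calculation:
For 5-dim MVN: mean has 5 params, covariance has 5*6/2 = 15 unique entries.
Total dim = 5 + 15 = 20.

20


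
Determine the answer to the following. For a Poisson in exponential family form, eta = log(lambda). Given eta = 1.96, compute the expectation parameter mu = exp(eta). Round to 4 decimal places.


Expectation parameter for Poisson exponential family:
mu = exp(eta).
eta = 1.96.
mu = exp(1.96) = 7.0993

7.0993


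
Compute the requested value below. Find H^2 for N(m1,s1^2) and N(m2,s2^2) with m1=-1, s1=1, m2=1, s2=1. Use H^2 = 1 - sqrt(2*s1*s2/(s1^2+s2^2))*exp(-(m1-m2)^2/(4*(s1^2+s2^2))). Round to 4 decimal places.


Squared Hellinger distance for Gaussians:
H^2 = 1 - sqrt(2*s1*s2/(s1^2+s2^2)) * exp(-(m1-m2)^2/(4*(s1^2+s2^2))).
s1^2 = 1, s2^2 = 1, s1^2+s2^2 = 2.
sqrt(2*1*1/(2)) = 1.0.
(m1-m2)^2 = (-2)^2 = 4.
exp(-4/(4*2)) = exp(-0.5) = 0.606531.
H^2 = 1 - 1.0*0.606531 = 0.3935

0.3935


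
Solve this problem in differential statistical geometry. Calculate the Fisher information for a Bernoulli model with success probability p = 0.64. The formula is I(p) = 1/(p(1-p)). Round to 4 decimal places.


For Bernoulli(p), Fisher information is I(p) = 1/(p*(1-p)).
p = 0.64, 1-p = 0.36.
p*(1-p) = 0.2304.
I(p) = 1/0.2304 = 4.3403

4.3403


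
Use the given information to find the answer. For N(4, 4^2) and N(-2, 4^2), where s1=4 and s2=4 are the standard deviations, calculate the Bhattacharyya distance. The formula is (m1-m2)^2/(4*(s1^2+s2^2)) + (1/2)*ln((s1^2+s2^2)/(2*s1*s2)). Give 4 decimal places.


Bhattacharyya distance between two Gaussians:
DB = (m1-m2)^2/(4*(s1^2+s2^2)) + (1/2)*ln((s1^2+s2^2)/(2*s1*s2)).
(m1-m2)^2 = (6)^2 = 36.
s1^2+s2^2 = 16 + 16 = 32.
term1 = 36/128 = 0.28125.
term2 = 0.5*ln(32/32.0) = 0.0.
DB = 0.28125 + 0.0 = 0.2813

0.2813


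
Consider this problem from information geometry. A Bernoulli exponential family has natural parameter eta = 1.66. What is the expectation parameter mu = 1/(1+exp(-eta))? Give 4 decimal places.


Dual coordinate (expectation parameter) for Bernoulli:
mu = 1/(1+exp(-eta)).
eta = 1.66.
exp(-eta) = exp(-1.66) = 0.190139.
mu = 1/(1+0.190139) = 0.8402

0.8402


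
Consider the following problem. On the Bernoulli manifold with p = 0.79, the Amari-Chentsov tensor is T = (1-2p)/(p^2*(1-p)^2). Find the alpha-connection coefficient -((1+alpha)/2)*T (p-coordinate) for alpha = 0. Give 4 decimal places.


Skewness (Amari-Chentsov) tensor: T = (1-2p)/(p^2*(1-p)^2).
p = 0.79, 1-2p = -0.58, p^2 = 0.6241, (1-p)^2 = 0.0441.
T = -0.58/(0.6241 * 0.0441) = -21.07343.
In the p-coordinate, Gamma^(alpha) = Gamma^(0) - (alpha/2)*T with Gamma^(0) = (1/2)*g'(p) = -T/2,
so Gamma^(alpha) = -((1+alpha)/2)*T.
alpha = 0, -(1+alpha)/2 = -0.5.
Gamma = -0.5 * -21.07343 = 10.5367

10.5367


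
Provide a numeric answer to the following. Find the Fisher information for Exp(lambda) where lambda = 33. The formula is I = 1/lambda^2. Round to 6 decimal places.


Fisher information for exponential: I(lambda) = 1/lambda^2.
lambda = 33, lambda^2 = 1089.
I = 1/1089 = 0.000918

0.000918


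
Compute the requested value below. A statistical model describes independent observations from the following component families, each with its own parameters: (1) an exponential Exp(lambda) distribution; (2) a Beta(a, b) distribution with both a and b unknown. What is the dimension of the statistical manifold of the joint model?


The dimension of a statistical manifold equals the number of free
(independent) real parameters of the model. For a product of independent
blocks the parameter counts add.
- exponential (lambda): 1.
- Beta (a, b): 2.
Total = 1 + 2 = 3.
Dimension = 3

3


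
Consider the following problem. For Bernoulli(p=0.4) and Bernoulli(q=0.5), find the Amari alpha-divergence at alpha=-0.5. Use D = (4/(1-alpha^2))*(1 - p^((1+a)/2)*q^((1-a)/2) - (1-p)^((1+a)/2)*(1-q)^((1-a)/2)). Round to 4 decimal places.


Amari alpha-divergence:
D = (4/(1-alpha^2))*(1 - p^((1+a)/2)*q^((1-a)/2) - (1-p)^((1+a)/2)*(1-q)^((1-a)/2)).
alpha = -0.5, p = 0.4, q = 0.5.
e1 = (1+alpha)/2 = 0.25, e2 = (1-alpha)/2 = 0.75.
t1 = p^e1 * q^e2 = 0.4^0.25 * 0.5^0.75 = 0.472871.
t2 = (1-p)^e1 * (1-q)^e2 = 0.6^0.25 * 0.5^0.75 = 0.523318.
4/(1-alpha^2) = 5.333333.
D = 5.333333*(1 - 0.472871 - 0.523318) = 0.0203

0.0203
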